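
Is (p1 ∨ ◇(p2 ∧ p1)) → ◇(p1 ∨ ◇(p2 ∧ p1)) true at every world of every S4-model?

Yes, valid

Tableau for the negation ¬((p1 ∨ ◇(p2 ∧ p1)) → ◇(p1 ∨ ◇(p2 ∧ p1))):
1. ¬((p1 ∨ ◇(p2 ∧ p1)) → ◇(p1 ∨ ◇(p2 ∧ p1))), w0
2. p1 ∨ ◇(p2 ∧ p1), w0
3. ¬◇(p1 ∨ ◇(p2 ∧ p1)), w0
4. ¬(p1 ∨ ◇(p2 ∧ p1)), w0
5. ¬p1, w0
6. ¬◇(p2 ∧ p1), w0
7. ¬(p2 ∧ p1), w0
8. ◇(p2 ∧ p1), w0
9. p2 ∧ p1, w1
10. p2, w1
11. p1, w1
12. ¬(p1 ∨ ◇(p2 ∧ p1)), w1
13. ¬p1, w1
14. ¬◇(p2 ∧ p1), w1
Accessibility: w0Rw0, w0Rw1, w1Rw1
Branch closes: p1 and ¬p1 both at w1.
Every branch of the negation's tableau closes; the branch above is one of them.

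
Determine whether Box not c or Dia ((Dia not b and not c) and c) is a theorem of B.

Not valid

Tableau for the negation not (Box not c or Dia ((Dia not b and not c) and c)):
1. not (Box not c or Dia ((Dia not b and not c) and c)), w0
2. not Box not c, w0
3. not Dia ((Dia not b and not c) and c), w0
4. not ((Dia not b and not c) and c), w0
5. not c, w0
6. c, w1
7. not ((Dia not b and not c) and c), w1
8. not (Dia not b and not c), w1
Accessibility: w0Rw0, w0Rw1, w1Rw0, w1Rw1
The negation has an open branch (countermodel exists).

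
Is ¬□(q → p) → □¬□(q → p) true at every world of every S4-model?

No, not valid

Tableau for the negation ¬(¬□(q → p) → □¬□(q → p)):
1. ¬(¬□(q → p) → □¬□(q → p)), 0
2. ¬□(q → p), 0
3. ¬□¬□(q → p), 0
4. ¬(q → p), 1
5. q, 1
6. ¬p, 1
7. □(q → p), 2
8. q → p, 2
9. p, 2
Accessibility: 0R0, 0R1, 0R2, 1R1, 2R2
The negation has an open branch (countermodel exists).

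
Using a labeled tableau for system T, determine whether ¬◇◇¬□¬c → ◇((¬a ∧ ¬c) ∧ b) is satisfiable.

1. ¬◇◇¬□¬c → ◇((¬a ∧ ¬c) ∧ b), u
2. ◇((¬a ∧ ¬c) ∧ b), u
3. (¬a ∧ ¬c) ∧ b, v
4. ¬a ∧ ¬c, v
5. b, v
6. ¬a, v
7. ¬c, v
Accessibility: uRu, uRv, vRv

Satisfiable (open branch found)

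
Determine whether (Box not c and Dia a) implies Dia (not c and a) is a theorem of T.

Valid

Tableau for the negation not ((Box not c and Dia a) implies Dia (not c and a)):
1. not ((Box not c and Dia a) implies Dia (not c and a)), u
2. Box not c and Dia a, u   [neg-implies-rule on 1]
3. not Dia (not c and a), u   [neg-implies-rule on 1]
4. Box not c, u   [and-rule on 2]
5. Dia a, u   [and-rule on 2]
6. not (not c and a), u   [neg-Dia-rule on 3 via uRu]
7. not c, u   [Box-rule on 4 via uRu]
8. not a, u   [neg-and-rule on 6 (branches; this branch)]
9. a, v   [Dia-rule on 5: fresh world v, uRv]
10. not (not c and a), v   [neg-Dia-rule on 3 via uRv]
11. not c, v   [Box-rule on 4 via uRv]
12. not a, v   [neg-and-rule on 10 (branches; this branch)]
Accessibility: uRu, uRv, vRv
Branch closes: a and not a both at v.
All branches of the negation close; one closing branch shown above.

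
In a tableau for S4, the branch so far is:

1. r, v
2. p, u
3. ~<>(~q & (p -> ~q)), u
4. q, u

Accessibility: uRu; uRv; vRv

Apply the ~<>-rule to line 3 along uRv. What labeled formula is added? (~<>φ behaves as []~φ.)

~<>φ behaves as []~φ: propagate the negated body to each accessible world.

~(~q & (p -> ~q)), v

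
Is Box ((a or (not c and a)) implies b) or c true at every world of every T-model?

Invalid (countermodel exists)

Tableau for the negation not (Box ((a or (not c and a)) implies b) or c):
1. not (Box ((a or (not c and a)) implies b) or c), w0
2. not Box ((a or (not c and a)) implies b), w0
3. not c, w0
4. not ((a or (not c and a)) implies b), w1
5. a or (not c and a), w1
6. not b, w1
7. not c and a, w1
8. not c, w1
9. a, w1
Accessibility: w0Rw0, w0Rw1, w1Rw1
The negation has an open branch (countermodel exists).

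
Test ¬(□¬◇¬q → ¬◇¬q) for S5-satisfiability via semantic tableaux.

No, unsatisfiable

1. ¬(□¬◇¬q → ¬◇¬q), 0
2. □¬◇¬q, 0   [¬→-rule on 1]
3. ◇¬q, 0   [¬→-rule on 1]
4. ¬◇¬q, 0   [□-rule on 2 via 0R0]
5. q, 0   [¬◇-rule on 4 via 0R0]
6. ¬q, 1   [◇-rule on 3: fresh world 1, 0R1]
7. ¬◇¬q, 1   [□-rule on 2 via 0R1]
8. q, 1   [¬◇-rule on 4 via 0R1]
Accessibility: 0R0, 0R1, 1R0, 1R1
Branch closes: q and ¬q both at 1.
(One branch shown.) All branches close.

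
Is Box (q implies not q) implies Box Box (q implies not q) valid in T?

Invalid (countermodel exists)

Tableau for the negation not (Box (q implies not q) implies Box Box (q implies not q)):
1. not (Box (q implies not q) implies Box Box (q implies not q)), w0
2. Box (q implies not q), w0
3. not Box Box (q implies not q), w0
4. q implies not q, w0
5. not q, w0
6. not Box (q implies not q), w1
7. q implies not q, w1
8. not q, w1
9. not (q implies not q), w2
10. q, w2
Accessibility: w0Rw0, w0Rw1, w1Rw1, w1Rw2, w2Rw2
The negation has an open branch (countermodel exists).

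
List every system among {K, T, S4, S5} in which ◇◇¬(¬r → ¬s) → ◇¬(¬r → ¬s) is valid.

S4, S5

S4-tableau for the negation ¬(◇◇¬(¬r → ¬s) → ◇¬(¬r → ¬s)):
1. ¬(◇◇¬(¬r → ¬s) → ◇¬(¬r → ¬s)), w0
2. ◇◇¬(¬r → ¬s), w0   [¬→-rule on 1]
3. ¬◇¬(¬r → ¬s), w0   [¬→-rule on 1]
4. ¬r → ¬s, w0   [¬◇-rule on 3 via w0Rw0]
5. ¬s, w0   [→-rule on 4 (branches; this branch)]
6. ◇¬(¬r → ¬s), w1   [◇-rule on 2: fresh world w1, w0Rw1]
7. ¬r → ¬s, w1   [¬◇-rule on 3 via w0Rw1]
8. ¬s, w1   [→-rule on 7 (branches; this branch)]
9. ¬(¬r → ¬s), w2   [◇-rule on 6: fresh world w2, w1Rw2]
10. ¬r, w2   [¬→-rule on 9]
11. s, w2   [¬→-rule on 9]
12. ¬r → ¬s, w2   [¬◇-rule on 3 via w0Rw2]
13. ¬s, w2   [→-rule on 12 (branches; this branch)]
Accessibility: w0Rw0, w0Rw1, w0Rw2, w1Rw1, w1Rw2, w2Rw2
Branch closes: s and ¬s both at w2.
Every branch closes (one shown): valid in S4, hence also in S5 (every theorem of S4 is a theorem of S5).
T-tableau for the negation ¬(◇◇¬(¬r → ¬s) → ◇¬(¬r → ¬s)):
1. ¬(◇◇¬(¬r → ¬s) → ◇¬(¬r → ¬s)), w0
2. ◇◇¬(¬r → ¬s), w0   [¬→-rule on 1]
3. ¬◇¬(¬r → ¬s), w0   [¬→-rule on 1]
4. ¬r → ¬s, w0   [¬◇-rule on 3 via w0Rw0]
5. ¬s, w0   [→-rule on 4 (branches; this branch)]
6. ◇¬(¬r → ¬s), w1   [◇-rule on 2: fresh world w1, w0Rw1]
7. ¬r → ¬s, w1   [¬◇-rule on 3 via w0Rw1]
8. ¬s, w1   [→-rule on 7 (branches; this branch)]
9. ¬(¬r → ¬s), w2   [◇-rule on 6: fresh world w2, w1Rw2]
10. ¬r, w2   [¬→-rule on 9]
11. s, w2   [¬→-rule on 9]
Accessibility: w0Rw0, w0Rw1, w1Rw1, w1Rw2, w2Rw2
Complete open branch: countermodel on a T-frame, so not valid in T, nor in K (the same frame is also a K-frame).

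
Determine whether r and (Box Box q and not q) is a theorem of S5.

Tableau for the negation not (r and (Box Box q and not q)):
1. not (r and (Box Box q and not q)), u
2. not (Box Box q and not q), u   [neg-and-rule on 1 (branches; this branch)]
3. q, u   [neg-and-rule on 2 (branches; this branch)]
Accessibility: uRu
The negation has an open branch (countermodel exists).

No, not valid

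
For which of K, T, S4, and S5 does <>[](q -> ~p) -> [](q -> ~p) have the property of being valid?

S5-tableau for the negation ~(<>[](q -> ~p) -> [](q -> ~p)):
1. ~(<>[](q -> ~p) -> [](q -> ~p)), 0
2. <>[](q -> ~p), 0
3. ~[](q -> ~p), 0
4. [](q -> ~p), 1
5. q -> ~p, 0
6. q -> ~p, 1
7. ~p, 0
8. ~p, 1
9. ~(q -> ~p), 2
10. q, 2
11. p, 2
12. q -> ~p, 2
13. ~p, 2
Accessibility: 0R0, 0R1, 0R2, 1R0, 1R1, 1R2, 2R0, 2R1, 2R2
Branch closes: p and ~p both at 2.
Every branch closes (one shown): valid in S5.
S4-tableau for the negation ~(<>[](q -> ~p) -> [](q -> ~p)):
1. ~(<>[](q -> ~p) -> [](q -> ~p)), 0
2. <>[](q -> ~p), 0
3. ~[](q -> ~p), 0
4. [](q -> ~p), 1
5. q -> ~p, 1
6. ~p, 1
7. ~(q -> ~p), 2
8. q, 2
9. p, 2
Accessibility: 0R0, 0R1, 0R2, 1R1, 2R2
Complete open branch: countermodel on an S4-frame, so not valid in S4, nor in K, T (the same frame is also a K-frame and a T-frame).

S5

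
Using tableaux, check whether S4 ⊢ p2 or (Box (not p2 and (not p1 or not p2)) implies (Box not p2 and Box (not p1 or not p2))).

Tableau for the negation not (p2 or (Box (not p2 and (not p1 or not p2)) implies (Box not p2 and Box (not p1 or not p2)))):
1. not (p2 or (Box (not p2 and (not p1 or not p2)) implies (Box not p2 and Box (not p1 or not p2)))), 0
2. not p2, 0
3. not (Box (not p2 and (not p1 or not p2)) implies (Box not p2 and Box (not p1 or not p2))), 0
4. Box (not p2 and (not p1 or not p2)), 0
5. not (Box not p2 and Box (not p1 or not p2)), 0
6. not p2 and (not p1 or not p2), 0
7. not p1 or not p2, 0
8. not Box (not p1 or not p2), 0
9. not (not p1 or not p2), 1
10. p1, 1
11. p2, 1
12. not p2 and (not p1 or not p2), 1
13. not p2, 1
14. not p1 or not p2, 1
Accessibility: 0R0, 0R1, 1R1
Branch closes: p2 and not p2 both at 1.
Every branch of the negation's tableau closes; the branch above is one of them.

Valid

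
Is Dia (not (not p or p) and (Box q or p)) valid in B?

Tableau for the negation not Dia (not (not p or p) and (Box q or p)):
1. not Dia (not (not p or p) and (Box q or p)), u
2. not (not (not p or p) and (Box q or p)), u   [neg-Dia-rule on 1 via uRu]
3. not (Box q or p), u   [neg-and-rule on 2 (branches; this branch)]
4. not Box q, u   [neg-or-rule on 3]
5. not p, u   [neg-or-rule on 3]
6. not q, v   [neg-Box-rule on 4: fresh world v, uRv]
7. not (not (not p or p) and (Box q or p)), v   [neg-Dia-rule on 1 via uRv]
8. not (Box q or p), v   [neg-and-rule on 7 (branches; this branch)]
9. not Box q, v   [neg-or-rule on 8]
10. not p, v   [neg-or-rule on 8]
11. not q, w   [neg-Box-rule on 9: fresh world w, vRw]
Accessibility: uRu, uRv, vRu, vRv, vRw, wRv, wRw
The negation has an open branch (countermodel exists).

No, not valid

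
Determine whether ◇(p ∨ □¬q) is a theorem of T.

Tableau for the negation ¬◇(p ∨ □¬q):
1. ¬◇(p ∨ □¬q), w0
2. ¬(p ∨ □¬q), w0
3. ¬p, w0
4. ¬□¬q, w0
5. q, w1
6. ¬(p ∨ □¬q), w1
7. ¬p, w1
8. ¬□¬q, w1
9. q, w2
Accessibility: w0Rw0, w0Rw1, w1Rw1, w1Rw2, w2Rw2
The negation has an open branch (countermodel exists).

Not valid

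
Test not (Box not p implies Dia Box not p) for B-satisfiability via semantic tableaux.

1. not (Box not p implies Dia Box not p), 0
2. Box not p, 0
3. not Dia Box not p, 0
4. not p, 0
5. not Box not p, 0
6. p, 1
7. not p, 1
Accessibility: 0R0, 0R1, 1R0, 1R1
Branch closes: p and not p both at 1.
Every branch closes; the branch above is one of them.

No, unsatisfiable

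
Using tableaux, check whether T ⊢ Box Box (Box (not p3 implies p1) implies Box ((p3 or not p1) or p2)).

No, not valid

Tableau for the negation not Box Box (Box (not p3 implies p1) implies Box ((p3 or not p1) or p2)):
1. not Box Box (Box (not p3 implies p1) implies Box ((p3 or not p1) or p2)), u
2. not Box (Box (not p3 implies p1) implies Box ((p3 or not p1) or p2)), v   [neg-Box-rule on 1: fresh world v, uRv]
3. not (Box (not p3 implies p1) implies Box ((p3 or not p1) or p2)), w   [neg-Box-rule on 2: fresh world w, vRw]
4. Box (not p3 implies p1), w   [neg-implies-rule on 3]
5. not Box ((p3 or not p1) or p2), w   [neg-implies-rule on 3]
6. not p3 implies p1, w   [Box-rule on 4 via wRw]
7. p1, w   [implies-rule on 6 (branches; this branch)]
8. not ((p3 or not p1) or p2), x   [neg-Box-rule on 5: fresh world x, wRx]
9. not (p3 or not p1), x   [neg-or-rule on 8]
10. not p2, x   [neg-or-rule on 8]
11. not p3, x   [neg-or-rule on 9]
12. p1, x   [neg-or-rule on 9]
13. not p3 implies p1, x   [Box-rule on 4 via wRx]
Accessibility: uRu, uRv, vRv, vRw, wRw, wRx, xRx
The negation has an open branch (countermodel exists).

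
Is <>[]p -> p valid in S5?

Tableau for the negation ~(<>[]p -> p):
1. ~(<>[]p -> p), w0
2. <>[]p, w0   [~->-rule on 1]
3. ~p, w0   [~->-rule on 1]
4. []p, w1   [<>-rule on 2: fresh world w1, w0Rw1]
5. p, w0   [[]-rule on 4 via w1Rw0]
Accessibility: w0Rw0, w0Rw1, w1Rw0, w1Rw1
Branch closes: p and ~p both at w0.
All branches of the negation close; one closing branch shown above.

Valid in S5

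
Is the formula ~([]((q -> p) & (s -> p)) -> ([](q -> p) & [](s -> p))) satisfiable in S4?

No, unsatisfiable

1. ~([]((q -> p) & (s -> p)) -> ([](q -> p) & [](s -> p))), 0
2. []((q -> p) & (s -> p)), 0   [~->-rule on 1]
3. ~([](q -> p) & [](s -> p)), 0   [~->-rule on 1]
4. (q -> p) & (s -> p), 0   [[]-rule on 2 via 0R0]
5. q -> p, 0   [&-rule on 4]
6. s -> p, 0   [&-rule on 4]
7. ~[](s -> p), 0   [~&-rule on 3 (branches; this branch)]
8. p, 0   [->-rule on 5 (branches; this branch)]
9. ~(s -> p), 1   [~[]-rule on 7: fresh world 1, 0R1]
10. s, 1   [~->-rule on 9]
11. ~p, 1   [~->-rule on 9]
12. (q -> p) & (s -> p), 1   [[]-rule on 2 via 0R1]
13. q -> p, 1   [&-rule on 12]
14. s -> p, 1   [&-rule on 12]
15. ~q, 1   [->-rule on 13 (branches; this branch)]
16. p, 1   [->-rule on 14 (branches; this branch)]
Accessibility: 0R0, 0R1, 1R1
Branch closes: p and ~p both at 1.
Every branch closes; the branch above is one of them.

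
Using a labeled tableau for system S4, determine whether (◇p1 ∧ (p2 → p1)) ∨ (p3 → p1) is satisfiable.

1. (◇p1 ∧ (p2 → p1)) ∨ (p3 → p1), w0
2. p3 → p1, w0
3. p1, w0
Accessibility: w0Rw0

Satisfiable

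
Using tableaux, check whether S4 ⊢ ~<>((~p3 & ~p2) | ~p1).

No, not valid

Tableau for the negation <>((~p3 & ~p2) | ~p1):
1. <>((~p3 & ~p2) | ~p1), 0
2. (~p3 & ~p2) | ~p1, 1   [<>-rule on 1: fresh world 1, 0R1]
3. ~p1, 1   [|-rule on 2 (branches; this branch)]
Accessibility: 0R0, 0R1, 1R1
The negation has an open branch (countermodel exists).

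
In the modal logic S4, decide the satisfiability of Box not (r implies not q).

1. Box not (r implies not q), u
2. not (r implies not q), u
3. r, u
4. q, u
Accessibility: uRu

Yes, satisfiable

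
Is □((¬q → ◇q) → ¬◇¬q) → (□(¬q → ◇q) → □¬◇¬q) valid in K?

Yes, valid

Tableau for the negation ¬(□((¬q → ◇q) → ¬◇¬q) → (□(¬q → ◇q) → □¬◇¬q)):
1. ¬(□((¬q → ◇q) → ¬◇¬q) → (□(¬q → ◇q) → □¬◇¬q)), w0
2. □((¬q → ◇q) → ¬◇¬q), w0   [¬→-rule on 1]
3. ¬(□(¬q → ◇q) → □¬◇¬q), w0   [¬→-rule on 1]
4. □(¬q → ◇q), w0   [¬→-rule on 3]
5. ¬□¬◇¬q, w0   [¬→-rule on 3]
6. ◇¬q, w1   [¬□-rule on 5: fresh world w1, w0Rw1]
7. (¬q → ◇q) → ¬◇¬q, w1   [□-rule on 2 via w0Rw1]
8. ¬q → ◇q, w1   [□-rule on 4 via w0Rw1]
9. ¬(¬q → ◇q), w1   [→-rule on 7 (branches; this branch)]
10. ¬q, w1   [¬→-rule on 9]
11. ¬◇q, w1   [¬→-rule on 9]
12. ◇q, w1   [→-rule on 8 (branches; this branch)]
13. ¬q, w2   [◇-rule on 6: fresh world w2, w1Rw2]
14. q, w3   [◇-rule on 12: fresh world w3, w1Rw3]
15. ¬q, w3   [¬◇-rule on 11 via w1Rw3]
Accessibility: w0Rw1, w1Rw2, w1Rw3
Branch closes: q and ¬q both at w3.
All branches of the negation close; one closing branch shown above.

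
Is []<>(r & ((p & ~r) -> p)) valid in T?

Tableau for the negation ~[]<>(r & ((p & ~r) -> p)):
1. ~[]<>(r & ((p & ~r) -> p)), 0
2. ~<>(r & ((p & ~r) -> p)), 1   [~[]-rule on 1: fresh world 1, 0R1]
3. ~(r & ((p & ~r) -> p)), 1   [~<>-rule on 2 via 1R1]
4. ~r, 1   [~&-rule on 3 (branches; this branch)]
Accessibility: 0R0, 0R1, 1R1
The negation has an open branch (countermodel exists).

Invalid (countermodel exists)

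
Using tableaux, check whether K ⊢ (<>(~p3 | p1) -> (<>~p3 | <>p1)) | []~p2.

Valid in K

Tableau for the negation ~((<>(~p3 | p1) -> (<>~p3 | <>p1)) | []~p2):
1. ~((<>(~p3 | p1) -> (<>~p3 | <>p1)) | []~p2), 0
2. ~(<>(~p3 | p1) -> (<>~p3 | <>p1)), 0   [~|-rule on 1]
3. ~[]~p2, 0   [~|-rule on 1]
4. <>(~p3 | p1), 0   [~->-rule on 2]
5. ~(<>~p3 | <>p1), 0   [~->-rule on 2]
6. ~<>~p3, 0   [~|-rule on 5]
7. ~<>p1, 0   [~|-rule on 5]
8. p2, 1   [~[]-rule on 3: fresh world 1, 0R1]
9. p3, 1   [~<>-rule on 6 via 0R1]
10. ~p1, 1   [~<>-rule on 7 via 0R1]
11. ~p3 | p1, 2   [<>-rule on 4: fresh world 2, 0R2]
12. p3, 2   [~<>-rule on 6 via 0R2]
13. ~p1, 2   [~<>-rule on 7 via 0R2]
14. p1, 2   [|-rule on 11 (branches; this branch)]
Accessibility: 0R1, 0R2
Branch closes: p1 and ~p1 both at 2.
Every branch of the negation's tableau closes; the branch above is one of them.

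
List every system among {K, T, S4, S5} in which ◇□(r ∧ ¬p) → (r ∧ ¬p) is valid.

S5-tableau for the negation ¬(◇□(r ∧ ¬p) → (r ∧ ¬p)):
1. ¬(◇□(r ∧ ¬p) → (r ∧ ¬p)), 0
2. ◇□(r ∧ ¬p), 0   [¬→-rule on 1]
3. ¬(r ∧ ¬p), 0   [¬→-rule on 1]
4. p, 0   [¬∧-rule on 3 (branches; this branch)]
5. □(r ∧ ¬p), 1   [◇-rule on 2: fresh world 1, 0R1]
6. r ∧ ¬p, 0   [□-rule on 5 via 1R0]
7. r, 0   [∧-rule on 6]
8. ¬p, 0   [∧-rule on 6]
Accessibility: 0R0, 0R1, 1R0, 1R1
Branch closes: p and ¬p both at 0.
Every branch closes (one shown): valid in S5.
S4-tableau for the negation ¬(◇□(r ∧ ¬p) → (r ∧ ¬p)):
1. ¬(◇□(r ∧ ¬p) → (r ∧ ¬p)), 0
2. ◇□(r ∧ ¬p), 0   [¬→-rule on 1]
3. ¬(r ∧ ¬p), 0   [¬→-rule on 1]
4. p, 0   [¬∧-rule on 3 (branches; this branch)]
5. □(r ∧ ¬p), 1   [◇-rule on 2: fresh world 1, 0R1]
6. r ∧ ¬p, 1   [□-rule on 5 via 1R1]
7. r, 1   [∧-rule on 6]
8. ¬p, 1   [∧-rule on 6]
Accessibility: 0R0, 0R1, 1R1
Complete open branch: countermodel on an S4-frame, so not valid in S4, nor in K, T (the same frame is also a K-frame and a T-frame).

S5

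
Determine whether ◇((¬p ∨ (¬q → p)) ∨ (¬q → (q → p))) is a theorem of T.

Tableau for the negation ¬◇((¬p ∨ (¬q → p)) ∨ (¬q → (q → p))):
1. ¬◇((¬p ∨ (¬q → p)) ∨ (¬q → (q → p))), u
2. ¬((¬p ∨ (¬q → p)) ∨ (¬q → (q → p))), u   [¬◇-rule on 1 via uRu]
3. ¬(¬p ∨ (¬q → p)), u   [¬∨-rule on 2]
4. ¬(¬q → (q → p)), u   [¬∨-rule on 2]
5. p, u   [¬∨-rule on 3]
6. ¬(¬q → p), u   [¬∨-rule on 3]
7. ¬q, u   [¬→-rule on 4]
8. ¬(q → p), u   [¬→-rule on 4]
9. ¬p, u   [¬→-rule on 6]
Accessibility: uRu
Branch closes: p and ¬p both at u.
All branches of the negation close; one closing branch shown above.

Valid in T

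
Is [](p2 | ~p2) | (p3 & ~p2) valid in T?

Tableau for the negation ~([](p2 | ~p2) | (p3 & ~p2)):
1. ~([](p2 | ~p2) | (p3 & ~p2)), w0
2. ~[](p2 | ~p2), w0
3. ~(p3 & ~p2), w0
4. p2, w0
5. ~(p2 | ~p2), w1
6. ~p2, w1
7. p2, w1
Accessibility: w0Rw0, w0Rw1, w1Rw1
Branch closes: p2 and ~p2 both at w1.
All branches of the negation close; one closing branch shown above.

Valid in T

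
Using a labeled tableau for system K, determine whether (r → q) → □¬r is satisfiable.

Satisfiable

1. (r → q) → □¬r, w0
2. □¬r, w0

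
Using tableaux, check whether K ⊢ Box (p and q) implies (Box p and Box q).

Tableau for the negation not (Box (p and q) implies (Box p and Box q)):
1. not (Box (p and q) implies (Box p and Box q)), w0
2. Box (p and q), w0   [neg-implies-rule on 1]
3. not (Box p and Box q), w0   [neg-implies-rule on 1]
4. not Box q, w0   [neg-and-rule on 3 (branches; this branch)]
5. not q, w1   [neg-Box-rule on 4: fresh world w1, w0Rw1]
6. p and q, w1   [Box-rule on 2 via w0Rw1]
7. p, w1   [and-rule on 6]
8. q, w1   [and-rule on 6]
Accessibility: w0Rw1
Branch closes: q and not q both at w1.
All branches of the negation close; one closing branch shown above.

Yes, valid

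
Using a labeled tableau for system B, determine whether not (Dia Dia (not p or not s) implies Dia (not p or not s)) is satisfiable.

Satisfiable (open branch found)

1. not (Dia Dia (not p or not s) implies Dia (not p or not s)), u
2. Dia Dia (not p or not s), u   [neg-implies-rule on 1]
3. not Dia (not p or not s), u   [neg-implies-rule on 1]
4. not (not p or not s), u   [neg-Dia-rule on 3 via uRu]
5. p, u   [neg-or-rule on 4]
6. s, u   [neg-or-rule on 4]
7. Dia (not p or not s), v   [Dia-rule on 2: fresh world v, uRv]
8. not (not p or not s), v   [neg-Dia-rule on 3 via uRv]
9. p, v   [neg-or-rule on 8]
10. s, v   [neg-or-rule on 8]
11. not p or not s, w   [Dia-rule on 7: fresh world w, vRw]
12. not s, w   [or-rule on 11 (branches; this branch)]
Accessibility: uRu, uRv, vRu, vRv, vRw, wRv, wRw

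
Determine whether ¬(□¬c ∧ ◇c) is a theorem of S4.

Valid

Tableau for the negation □¬c ∧ ◇c:
1. □¬c ∧ ◇c, 0
2. □¬c, 0
3. ◇c, 0
4. ¬c, 0
5. c, 1
6. ¬c, 1
Accessibility: 0R0, 0R1, 1R1
Branch closes: c and ¬c both at 1.
Every branch of the negation's tableau closes; the branch above is one of them.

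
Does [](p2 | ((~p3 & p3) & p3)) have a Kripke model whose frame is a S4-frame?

Satisfiable

1. [](p2 | ((~p3 & p3) & p3)), w0
2. p2 | ((~p3 & p3) & p3), w0
3. p2, w0
Accessibility: w0Rw0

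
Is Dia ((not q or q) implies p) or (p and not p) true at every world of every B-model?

Invalid (countermodel exists)

Tableau for the negation not (Dia ((not q or q) implies p) or (p and not p)):
1. not (Dia ((not q or q) implies p) or (p and not p)), u
2. not Dia ((not q or q) implies p), u
3. not (p and not p), u
4. not ((not q or q) implies p), u
5. not q or q, u
6. not p, u
7. q, u
Accessibility: uRu
The negation has an open branch (countermodel exists).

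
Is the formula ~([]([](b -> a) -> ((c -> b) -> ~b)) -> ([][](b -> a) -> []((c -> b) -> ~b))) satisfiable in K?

Unsatisfiable

1. ~([]([](b -> a) -> ((c -> b) -> ~b)) -> ([][](b -> a) -> []((c -> b) -> ~b))), u
2. []([](b -> a) -> ((c -> b) -> ~b)), u
3. ~([][](b -> a) -> []((c -> b) -> ~b)), u
4. [][](b -> a), u
5. ~[]((c -> b) -> ~b), u
6. ~((c -> b) -> ~b), v
7. c -> b, v
8. b, v
9. [](b -> a) -> ((c -> b) -> ~b), v
10. [](b -> a), v
11. ~[](b -> a), v
12. ~(b -> a), w
13. b, w
14. ~a, w
15. b -> a, w
16. a, w
Accessibility: uRv, vRw
Branch closes: a and ~a both at w.
(One branch shown.) All branches close.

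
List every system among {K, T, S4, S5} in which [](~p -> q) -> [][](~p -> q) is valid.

T-tableau for the negation ~([](~p -> q) -> [][](~p -> q)):
1. ~([](~p -> q) -> [][](~p -> q)), 0
2. [](~p -> q), 0
3. ~[][](~p -> q), 0
4. ~p -> q, 0
5. q, 0
6. ~[](~p -> q), 1
7. ~p -> q, 1
8. q, 1
9. ~(~p -> q), 2
10. ~p, 2
11. ~q, 2
Accessibility: 0R0, 0R1, 1R1, 1R2, 2R2
Complete open branch: countermodel on a T-frame, so not valid in T, nor in K (the same frame is also a K-frame).
S4-tableau for the negation ~([](~p -> q) -> [][](~p -> q)):
1. ~([](~p -> q) -> [][](~p -> q)), 0
2. [](~p -> q), 0
3. ~[][](~p -> q), 0
4. ~p -> q, 0
5. q, 0
6. ~[](~p -> q), 1
7. ~p -> q, 1
8. q, 1
9. ~(~p -> q), 2
10. ~p, 2
11. ~q, 2
12. ~p -> q, 2
13. q, 2
Accessibility: 0R0, 0R1, 0R2, 1R1, 1R2, 2R2
Branch closes: q and ~q both at 2.
Every branch closes (one shown): valid in S4, hence also in S5 (every theorem of S4 is a theorem of S5).

S4, S5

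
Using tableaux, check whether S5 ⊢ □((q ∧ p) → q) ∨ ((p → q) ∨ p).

Valid

Tableau for the negation ¬(□((q ∧ p) → q) ∨ ((p → q) ∨ p)):
1. ¬(□((q ∧ p) → q) ∨ ((p → q) ∨ p)), w0
2. ¬□((q ∧ p) → q), w0   [¬∨-rule on 1]
3. ¬((p → q) ∨ p), w0   [¬∨-rule on 1]
4. ¬(p → q), w0   [¬∨-rule on 3]
5. ¬p, w0   [¬∨-rule on 3]
6. p, w0   [¬→-rule on 4]
7. ¬q, w0   [¬→-rule on 4]
Accessibility: w0Rw0
Branch closes: p and ¬p both at w0.
Every branch of the negation's tableau closes; the branch above is one of them.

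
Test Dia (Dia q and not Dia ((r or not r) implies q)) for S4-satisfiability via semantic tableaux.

No, unsatisfiable

1. Dia (Dia q and not Dia ((r or not r) implies q)), u
2. Dia q and not Dia ((r or not r) implies q), v   [Dia-rule on 1: fresh world v, uRv]
3. Dia q, v   [and-rule on 2]
4. not Dia ((r or not r) implies q), v   [and-rule on 2]
5. not ((r or not r) implies q), v   [neg-Dia-rule on 4 via vRv]
6. r or not r, v   [neg-implies-rule on 5]
7. not q, v   [neg-implies-rule on 5]
8. not r, v   [or-rule on 6 (branches; this branch)]
9. q, w   [Dia-rule on 3: fresh world w, vRw]
10. not ((r or not r) implies q), w   [neg-Dia-rule on 4 via vRw]
11. r or not r, w   [neg-implies-rule on 10]
12. not q, w   [neg-implies-rule on 10]
Accessibility: uRu, uRv, uRw, vRv, vRw, wRw
Branch closes: q and not q both at w.
Every branch closes; the branch above is one of them.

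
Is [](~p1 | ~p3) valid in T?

Not valid

Tableau for the negation ~[](~p1 | ~p3):
1. ~[](~p1 | ~p3), 0
2. ~(~p1 | ~p3), 1
3. p1, 1
4. p3, 1
Accessibility: 0R0, 0R1, 1R1
The negation has an open branch (countermodel exists).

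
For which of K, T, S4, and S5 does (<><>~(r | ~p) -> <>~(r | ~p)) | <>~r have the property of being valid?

S4-tableau for the negation ~((<><>~(r | ~p) -> <>~(r | ~p)) | <>~r):
1. ~((<><>~(r | ~p) -> <>~(r | ~p)) | <>~r), w0
2. ~(<><>~(r | ~p) -> <>~(r | ~p)), w0
3. ~<>~r, w0
4. <><>~(r | ~p), w0
5. ~<>~(r | ~p), w0
6. r, w0
7. r | ~p, w0
8. ~p, w0
9. <>~(r | ~p), w1
10. r, w1
11. r | ~p, w1
12. ~p, w1
13. ~(r | ~p), w2
14. ~r, w2
15. p, w2
16. r, w2
Accessibility: w0Rw0, w0Rw1, w0Rw2, w1Rw1, w1Rw2, w2Rw2
Branch closes: r and ~r both at w2.
Every branch closes (one shown): valid in S4, hence also in S5 (every theorem of S4 is a theorem of S5).
T-tableau for the negation ~((<><>~(r | ~p) -> <>~(r | ~p)) | <>~r):
1. ~((<><>~(r | ~p) -> <>~(r | ~p)) | <>~r), w0
2. ~(<><>~(r | ~p) -> <>~(r | ~p)), w0
3. ~<>~r, w0
4. <><>~(r | ~p), w0
5. ~<>~(r | ~p), w0
6. r, w0
7. r | ~p, w0
8. ~p, w0
9. <>~(r | ~p), w1
10. r, w1
11. r | ~p, w1
12. ~p, w1
13. ~(r | ~p), w2
14. ~r, w2
15. p, w2
Accessibility: w0Rw0, w0Rw1, w1Rw1, w1Rw2, w2Rw2
Complete open branch: countermodel on a T-frame, so not valid in T, nor in K (the same frame is also a K-frame).

S4, S5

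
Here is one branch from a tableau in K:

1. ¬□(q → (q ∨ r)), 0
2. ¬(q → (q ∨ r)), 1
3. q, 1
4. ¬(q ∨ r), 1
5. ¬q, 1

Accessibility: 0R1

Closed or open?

Closed

Both q and ¬q appear at 1.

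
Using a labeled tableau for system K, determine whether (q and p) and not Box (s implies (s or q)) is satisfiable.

1. (q and p) and not Box (s implies (s or q)), w0
2. q and p, w0
3. not Box (s implies (s or q)), w0
4. q, w0
5. p, w0
6. not (s implies (s or q)), w1
7. s, w1
8. not (s or q), w1
9. not s, w1
10. not q, w1
Accessibility: w0Rw1
Branch closes: s and not s both at w1.
(One branch shown.) All branches close.

No, unsatisfiable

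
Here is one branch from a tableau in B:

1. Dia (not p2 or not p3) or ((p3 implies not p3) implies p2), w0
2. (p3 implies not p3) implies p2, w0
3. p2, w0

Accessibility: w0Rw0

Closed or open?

No world carries both an atom and its negation.

No, open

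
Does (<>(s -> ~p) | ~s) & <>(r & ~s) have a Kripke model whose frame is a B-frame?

Satisfiable

1. (<>(s -> ~p) | ~s) & <>(r & ~s), 0
2. <>(s -> ~p) | ~s, 0
3. <>(r & ~s), 0
4. ~s, 0
5. r & ~s, 1
6. r, 1
7. ~s, 1
Accessibility: 0R0, 0R1, 1R0, 1R1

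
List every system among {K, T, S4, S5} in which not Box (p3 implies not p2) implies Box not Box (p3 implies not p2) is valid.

S5

S5-tableau for the negation not (not Box (p3 implies not p2) implies Box not Box (p3 implies not p2)):
1. not (not Box (p3 implies not p2) implies Box not Box (p3 implies not p2)), u
2. not Box (p3 implies not p2), u
3. not Box not Box (p3 implies not p2), u
4. not (p3 implies not p2), v
5. p3, v
6. p2, v
7. Box (p3 implies not p2), w
8. p3 implies not p2, u
9. p3 implies not p2, v
10. p3 implies not p2, w
11. not p2, u
12. not p2, v
Accessibility: uRu, uRv, uRw, vRu, vRv, vRw, wRu, wRv, wRw
Branch closes: p2 and not p2 both at v.
Every branch closes (one shown): valid in S5.
S4-tableau for the negation not (not Box (p3 implies not p2) implies Box not Box (p3 implies not p2)):
1. not (not Box (p3 implies not p2) implies Box not Box (p3 implies not p2)), u
2. not Box (p3 implies not p2), u
3. not Box not Box (p3 implies not p2), u
4. not (p3 implies not p2), v
5. p3, v
6. p2, v
7. Box (p3 implies not p2), w
8. p3 implies not p2, w
9. not p2, w
Accessibility: uRu, uRv, uRw, vRv, wRw
Complete open branch: countermodel on an S4-frame, so not valid in S4, nor in K, T (the same frame is also a K-frame and a T-frame).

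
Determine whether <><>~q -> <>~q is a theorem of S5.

Valid in S5

Tableau for the negation ~(<><>~q -> <>~q):
1. ~(<><>~q -> <>~q), u
2. <><>~q, u   [~->-rule on 1]
3. ~<>~q, u   [~->-rule on 1]
4. q, u   [~<>-rule on 3 via uRu]
5. <>~q, v   [<>-rule on 2: fresh world v, uRv]
6. q, v   [~<>-rule on 3 via uRv]
7. ~q, w   [<>-rule on 5: fresh world w, vRw]
8. q, w   [~<>-rule on 3 via uRw]
Accessibility: uRu, uRv, uRw, vRu, vRv, vRw, wRu, wRv, wRw
Branch closes: q and ~q both at w.
Every branch of the negation's tableau closes; the branch above is one of them.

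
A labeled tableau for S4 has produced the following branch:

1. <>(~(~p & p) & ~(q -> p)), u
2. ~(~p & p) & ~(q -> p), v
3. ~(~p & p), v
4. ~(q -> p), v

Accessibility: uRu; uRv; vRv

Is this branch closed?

Open

There is no literal clash: for every atom and world, at most one sign appears.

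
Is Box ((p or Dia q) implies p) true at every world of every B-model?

Not valid

Tableau for the negation not Box ((p or Dia q) implies p):
1. not Box ((p or Dia q) implies p), u
2. not ((p or Dia q) implies p), v   [neg-Box-rule on 1: fresh world v, uRv]
3. p or Dia q, v   [neg-implies-rule on 2]
4. not p, v   [neg-implies-rule on 2]
5. Dia q, v   [or-rule on 3 (branches; this branch)]
6. q, w   [Dia-rule on 5: fresh world w, vRw]
Accessibility: uRu, uRv, vRu, vRv, vRw, wRv, wRw
The negation has an open branch (countermodel exists).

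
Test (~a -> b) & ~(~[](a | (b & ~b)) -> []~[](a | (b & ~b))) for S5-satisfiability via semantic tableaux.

1. (~a -> b) & ~(~[](a | (b & ~b)) -> []~[](a | (b & ~b))), w0
2. ~a -> b, w0
3. ~(~[](a | (b & ~b)) -> []~[](a | (b & ~b))), w0
4. ~[](a | (b & ~b)), w0
5. ~[]~[](a | (b & ~b)), w0
6. b, w0
7. ~(a | (b & ~b)), w1
8. ~a, w1
9. ~(b & ~b), w1
10. b, w1
11. [](a | (b & ~b)), w2
12. a | (b & ~b), w0
13. a | (b & ~b), w1
14. a | (b & ~b), w2
15. a, w0
16. b & ~b, w1
17. ~b, w1
Accessibility: w0Rw0, w0Rw1, w0Rw2, w1Rw0, w1Rw1, w1Rw2, w2Rw0, w2Rw1, w2Rw2
Branch closes: b and ~b both at w1.
All branches of the tableau close; one closing branch shown above.

Unsatisfiable (every branch closes)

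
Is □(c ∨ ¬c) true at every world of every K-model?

Tableau for the negation ¬□(c ∨ ¬c):
1. ¬□(c ∨ ¬c), w0
2. ¬(c ∨ ¬c), w1   [¬□-rule on 1: fresh world w1, w0Rw1]
3. ¬c, w1   [¬∨-rule on 2]
4. c, w1   [¬∨-rule on 2]
Accessibility: w0Rw1
Branch closes: c and ¬c both at w1.
Every branch of the negation's tableau closes; the branch above is one of them.

Valid in K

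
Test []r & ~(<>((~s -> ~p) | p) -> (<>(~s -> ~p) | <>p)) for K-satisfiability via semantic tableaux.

1. []r & ~(<>((~s -> ~p) | p) -> (<>(~s -> ~p) | <>p)), u
2. []r, u   [&-rule on 1]
3. ~(<>((~s -> ~p) | p) -> (<>(~s -> ~p) | <>p)), u   [&-rule on 1]
4. <>((~s -> ~p) | p), u   [~->-rule on 3]
5. ~(<>(~s -> ~p) | <>p), u   [~->-rule on 3]
6. ~<>(~s -> ~p), u   [~|-rule on 5]
7. ~<>p, u   [~|-rule on 5]
8. (~s -> ~p) | p, v   [<>-rule on 4: fresh world v, uRv]
9. r, v   [[]-rule on 2 via uRv]
10. ~(~s -> ~p), v   [~<>-rule on 6 via uRv]
11. ~s, v   [~->-rule on 10]
12. p, v   [~->-rule on 10]
13. ~p, v   [~<>-rule on 7 via uRv]
Accessibility: uRv
Branch closes: p and ~p both at v.
All branches of the tableau close; one closing branch shown above.

Unsatisfiable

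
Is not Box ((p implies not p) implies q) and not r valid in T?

No, not valid

Tableau for the negation not (not Box ((p implies not p) implies q) and not r):
1. not (not Box ((p implies not p) implies q) and not r), 0
2. r, 0
Accessibility: 0R0
The negation has an open branch (countermodel exists).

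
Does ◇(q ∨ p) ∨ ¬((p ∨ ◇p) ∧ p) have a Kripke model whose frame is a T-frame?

Satisfiable (open branch found)

1. ◇(q ∨ p) ∨ ¬((p ∨ ◇p) ∧ p), w0
2. ¬((p ∨ ◇p) ∧ p), w0   [∨-rule on 1 (branches; this branch)]
3. ¬p, w0   [¬∧-rule on 2 (branches; this branch)]
Accessibility: w0Rw0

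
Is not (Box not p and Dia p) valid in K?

Tableau for the negation Box not p and Dia p:
1. Box not p and Dia p, w0
2. Box not p, w0   [and-rule on 1]
3. Dia p, w0   [and-rule on 1]
4. p, w1   [Dia-rule on 3: fresh world w1, w0Rw1]
5. not p, w1   [Box-rule on 2 via w0Rw1]
Accessibility: w0Rw1
Branch closes: p and not p both at w1.
All branches of the negation close; one closing branch shown above.

Valid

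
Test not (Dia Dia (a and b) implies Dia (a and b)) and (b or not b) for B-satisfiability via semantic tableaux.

Satisfiable

1. not (Dia Dia (a and b) implies Dia (a and b)) and (b or not b), u
2. not (Dia Dia (a and b) implies Dia (a and b)), u
3. b or not b, u
4. Dia Dia (a and b), u
5. not Dia (a and b), u
6. not (a and b), u
7. not b, u
8. Dia (a and b), v
9. not (a and b), v
10. not b, v
11. a and b, w
12. a, w
13. b, w
Accessibility: uRu, uRv, vRu, vRv, vRw, wRv, wRw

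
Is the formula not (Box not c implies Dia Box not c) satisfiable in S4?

1. not (Box not c implies Dia Box not c), u
2. Box not c, u   [neg-implies-rule on 1]
3. not Dia Box not c, u   [neg-implies-rule on 1]
4. not c, u   [Box-rule on 2 via uRu]
5. not Box not c, u   [neg-Dia-rule on 3 via uRu]
6. c, v   [neg-Box-rule on 5: fresh world v, uRv]
7. not c, v   [Box-rule on 2 via uRv]
Accessibility: uRu, uRv, vRv
Branch closes: c and not c both at v.
All branches of the tableau close; one closing branch shown above.

Unsatisfiable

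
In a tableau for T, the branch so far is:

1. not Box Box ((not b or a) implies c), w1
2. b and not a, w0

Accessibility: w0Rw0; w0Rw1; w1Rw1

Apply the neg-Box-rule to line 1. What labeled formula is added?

a fresh world w2 with w1Rw2, and not Box ((not b or a) implies c) at w2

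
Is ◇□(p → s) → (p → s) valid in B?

Tableau for the negation ¬(◇□(p → s) → (p → s)):
1. ¬(◇□(p → s) → (p → s)), 0
2. ◇□(p → s), 0
3. ¬(p → s), 0
4. p, 0
5. ¬s, 0
6. □(p → s), 1
7. p → s, 0
8. p → s, 1
9. s, 0
Accessibility: 0R0, 0R1, 1R0, 1R1
Branch closes: s and ¬s both at 0.
All branches of the negation close; one closing branch shown above.

Valid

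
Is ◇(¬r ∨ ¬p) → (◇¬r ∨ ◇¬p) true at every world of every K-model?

Tableau for the negation ¬(◇(¬r ∨ ¬p) → (◇¬r ∨ ◇¬p)):
1. ¬(◇(¬r ∨ ¬p) → (◇¬r ∨ ◇¬p)), 0
2. ◇(¬r ∨ ¬p), 0
3. ¬(◇¬r ∨ ◇¬p), 0
4. ¬◇¬r, 0
5. ¬◇¬p, 0
6. ¬r ∨ ¬p, 1
7. r, 1
8. p, 1
9. ¬p, 1
Accessibility: 0R1
Branch closes: p and ¬p both at 1.
Every branch of the negation's tableau closes; the branch above is one of them.

Valid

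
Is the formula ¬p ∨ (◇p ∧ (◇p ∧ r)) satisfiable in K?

Yes, satisfiable

1. ¬p ∨ (◇p ∧ (◇p ∧ r)), u
2. ◇p ∧ (◇p ∧ r), u
3. ◇p, u
4. ◇p ∧ r, u
5. r, u
6. p, v
Accessibility: uRv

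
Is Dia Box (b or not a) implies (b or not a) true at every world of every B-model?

Yes, valid

Tableau for the negation not (Dia Box (b or not a) implies (b or not a)):
1. not (Dia Box (b or not a) implies (b or not a)), u
2. Dia Box (b or not a), u   [neg-implies-rule on 1]
3. not (b or not a), u   [neg-implies-rule on 1]
4. not b, u   [neg-or-rule on 3]
5. a, u   [neg-or-rule on 3]
6. Box (b or not a), v   [Dia-rule on 2: fresh world v, uRv]
7. b or not a, u   [Box-rule on 6 via vRu]
8. b or not a, v   [Box-rule on 6 via vRv]
9. not a, u   [or-rule on 7 (branches; this branch)]
Accessibility: uRu, uRv, vRu, vRv
Branch closes: a and not a both at u.
All branches of the negation close; one closing branch shown above.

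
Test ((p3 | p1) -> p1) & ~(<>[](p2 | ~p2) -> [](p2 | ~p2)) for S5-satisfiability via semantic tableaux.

Unsatisfiable (every branch closes)

1. ((p3 | p1) -> p1) & ~(<>[](p2 | ~p2) -> [](p2 | ~p2)), w0
2. (p3 | p1) -> p1, w0
3. ~(<>[](p2 | ~p2) -> [](p2 | ~p2)), w0
4. <>[](p2 | ~p2), w0
5. ~[](p2 | ~p2), w0
6. ~(p3 | p1), w0
7. ~p3, w0
8. ~p1, w0
9. [](p2 | ~p2), w1
10. p2 | ~p2, w0
11. p2 | ~p2, w1
12. ~p2, w0
13. ~p2, w1
14. ~(p2 | ~p2), w2
15. ~p2, w2
16. p2, w2
Accessibility: w0Rw0, w0Rw1, w0Rw2, w1Rw0, w1Rw1, w1Rw2, w2Rw0, w2Rw1, w2Rw2
Branch closes: p2 and ~p2 both at w2.
All branches of the tableau close; one closing branch shown above.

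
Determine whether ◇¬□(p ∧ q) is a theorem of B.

Tableau for the negation ¬◇¬□(p ∧ q):
1. ¬◇¬□(p ∧ q), 0
2. □(p ∧ q), 0
3. p ∧ q, 0
4. p, 0
5. q, 0
Accessibility: 0R0
The negation has an open branch (countermodel exists).

Not valid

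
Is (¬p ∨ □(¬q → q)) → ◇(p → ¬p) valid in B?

Tableau for the negation ¬((¬p ∨ □(¬q → q)) → ◇(p → ¬p)):
1. ¬((¬p ∨ □(¬q → q)) → ◇(p → ¬p)), w0
2. ¬p ∨ □(¬q → q), w0
3. ¬◇(p → ¬p), w0
4. ¬(p → ¬p), w0
5. p, w0
6. □(¬q → q), w0
7. ¬q → q, w0
8. q, w0
Accessibility: w0Rw0
The negation has an open branch (countermodel exists).

Invalid (countermodel exists)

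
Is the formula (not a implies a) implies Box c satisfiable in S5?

1. (not a implies a) implies Box c, u
2. Box c, u
3. c, u
Accessibility: uRu

Yes, satisfiable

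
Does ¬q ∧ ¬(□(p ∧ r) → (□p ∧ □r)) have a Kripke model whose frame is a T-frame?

1. ¬q ∧ ¬(□(p ∧ r) → (□p ∧ □r)), u
2. ¬q, u
3. ¬(□(p ∧ r) → (□p ∧ □r)), u
4. □(p ∧ r), u
5. ¬(□p ∧ □r), u
6. p ∧ r, u
7. p, u
8. r, u
9. ¬□r, u
10. ¬r, v
11. p ∧ r, v
12. p, v
13. r, v
Accessibility: uRu, uRv, vRv
Branch closes: r and ¬r both at v.
All branches of the tableau close; one closing branch shown above.

Unsatisfiable (every branch closes)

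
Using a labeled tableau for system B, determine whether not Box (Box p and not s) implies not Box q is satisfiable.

Satisfiable

1. not Box (Box p and not s) implies not Box q, 0
2. not Box q, 0
3. not q, 1
Accessibility: 0R0, 0R1, 1R0, 1R1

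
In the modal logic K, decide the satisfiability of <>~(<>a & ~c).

Yes, satisfiable

1. <>~(<>a & ~c), 0
2. ~(<>a & ~c), 1
3. c, 1
Accessibility: 0R1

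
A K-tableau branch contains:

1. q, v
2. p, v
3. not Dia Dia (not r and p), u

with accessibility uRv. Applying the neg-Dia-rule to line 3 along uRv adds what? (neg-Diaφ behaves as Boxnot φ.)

neg-Diaφ behaves as Boxnot φ: propagate the negated body to each accessible world.

not Dia (not r and p), v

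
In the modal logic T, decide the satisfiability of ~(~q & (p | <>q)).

Satisfiable (open branch found)

1. ~(~q & (p | <>q)), u
2. ~(p | <>q), u
3. ~p, u
4. ~<>q, u
5. ~q, u
Accessibility: uRu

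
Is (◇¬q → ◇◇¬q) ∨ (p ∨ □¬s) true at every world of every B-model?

Valid

Tableau for the negation ¬((◇¬q → ◇◇¬q) ∨ (p ∨ □¬s)):
1. ¬((◇¬q → ◇◇¬q) ∨ (p ∨ □¬s)), 0
2. ¬(◇¬q → ◇◇¬q), 0
3. ¬(p ∨ □¬s), 0
4. ◇¬q, 0
5. ¬◇◇¬q, 0
6. ¬p, 0
7. ¬□¬s, 0
8. ¬◇¬q, 0
9. q, 0
10. ¬q, 1
11. ¬◇¬q, 1
12. q, 1
Accessibility: 0R0, 0R1, 1R0, 1R1
Branch closes: q and ¬q both at 1.
All branches of the negation close; one closing branch shown above.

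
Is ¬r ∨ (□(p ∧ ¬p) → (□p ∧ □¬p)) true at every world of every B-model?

Yes, valid

Tableau for the negation ¬(¬r ∨ (□(p ∧ ¬p) → (□p ∧ □¬p))):
1. ¬(¬r ∨ (□(p ∧ ¬p) → (□p ∧ □¬p))), u
2. r, u
3. ¬(□(p ∧ ¬p) → (□p ∧ □¬p)), u
4. □(p ∧ ¬p), u
5. ¬(□p ∧ □¬p), u
6. p ∧ ¬p, u
7. p, u
8. ¬p, u
Accessibility: uRu
Branch closes: p and ¬p both at u.
Every branch of the negation's tableau closes; the branch above is one of them.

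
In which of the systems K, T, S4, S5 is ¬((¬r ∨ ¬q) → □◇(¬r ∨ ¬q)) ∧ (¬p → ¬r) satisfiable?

S5-tableau for the formula:
1. ¬((¬r ∨ ¬q) → □◇(¬r ∨ ¬q)) ∧ (¬p → ¬r), u
2. ¬((¬r ∨ ¬q) → □◇(¬r ∨ ¬q)), u
3. ¬p → ¬r, u
4. ¬r ∨ ¬q, u
5. ¬□◇(¬r ∨ ¬q), u
6. ¬r, u
7. ¬q, u
8. ¬◇(¬r ∨ ¬q), v
9. ¬(¬r ∨ ¬q), u
10. r, u
11. q, u
Accessibility: uRu, uRv, vRu, vRv
Branch closes: r and ¬r both at u.
Every branch closes (one shown): unsatisfiable in S5.
S4-tableau for the formula:
1. ¬((¬r ∨ ¬q) → □◇(¬r ∨ ¬q)) ∧ (¬p → ¬r), u
2. ¬((¬r ∨ ¬q) → □◇(¬r ∨ ¬q)), u
3. ¬p → ¬r, u
4. ¬r ∨ ¬q, u
5. ¬□◇(¬r ∨ ¬q), u
6. ¬r, u
7. ¬q, u
8. ¬◇(¬r ∨ ¬q), v
9. ¬(¬r ∨ ¬q), v
10. r, v
11. q, v
Accessibility: uRu, uRv, vRv
Complete open branch: satisfiable in S4, hence also in K, T (this S4-model is also a K-model and a T-model).

K, T, S4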